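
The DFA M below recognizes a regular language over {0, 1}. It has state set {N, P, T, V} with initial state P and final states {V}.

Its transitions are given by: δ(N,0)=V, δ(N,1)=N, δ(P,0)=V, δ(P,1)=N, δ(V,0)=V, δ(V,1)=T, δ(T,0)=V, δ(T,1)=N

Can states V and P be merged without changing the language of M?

Every state is reachable, so we keep all 4.
Start with accepting vs non-accepting: {V} | {N,P,T}.
Stable partition: {V} | {N,P,T} — 2 equivalence classes.
V and P end up in different blocks, so they are distinguishable. For instance, the string 'ε' is accepted from only V.

No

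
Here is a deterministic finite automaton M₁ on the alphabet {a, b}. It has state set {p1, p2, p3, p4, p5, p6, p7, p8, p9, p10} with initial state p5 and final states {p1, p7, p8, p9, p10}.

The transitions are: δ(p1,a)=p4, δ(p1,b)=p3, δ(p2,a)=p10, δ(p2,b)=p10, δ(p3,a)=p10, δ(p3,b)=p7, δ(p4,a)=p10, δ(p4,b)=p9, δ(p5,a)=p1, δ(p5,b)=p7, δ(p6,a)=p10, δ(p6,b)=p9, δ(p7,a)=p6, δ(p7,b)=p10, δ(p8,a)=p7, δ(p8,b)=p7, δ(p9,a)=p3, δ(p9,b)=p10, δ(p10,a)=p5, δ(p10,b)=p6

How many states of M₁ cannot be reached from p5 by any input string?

BFS from p5 reaches {p1, p3, p4, p5, p6, p7, p9, p10}; the 2 state(s) p2, p8 are never visited.

2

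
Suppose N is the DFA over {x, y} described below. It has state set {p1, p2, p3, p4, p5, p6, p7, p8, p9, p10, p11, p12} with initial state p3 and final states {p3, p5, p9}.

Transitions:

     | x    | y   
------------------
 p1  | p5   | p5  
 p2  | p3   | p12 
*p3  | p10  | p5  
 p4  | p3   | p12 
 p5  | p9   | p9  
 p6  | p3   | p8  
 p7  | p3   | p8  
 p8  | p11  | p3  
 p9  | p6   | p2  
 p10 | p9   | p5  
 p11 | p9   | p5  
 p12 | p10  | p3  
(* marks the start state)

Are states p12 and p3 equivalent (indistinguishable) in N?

States {p1,p4,p7} cannot be reached from the start state, so discard them.
Initial partition by acceptance: {p3,p5,p9} | {p2,p6,p8,p10,p11,p12}.
Split {p3,p5,p9} by δ(·,x) → {p3,p9} and {p5}.
Split {p3,p9} by δ(·,y) → {p3} and {p9}.
Split {p2,p6,p8,p10,p11,p12} by δ(·,x) → {p2,p6} and {p8,p12} and {p10,p11}.
Stable partition: {p3} | {p2,p6} | {p5} | {p9} | {p8,p12} | {p10,p11} — 6 equivalence classes.
p12 and p3 end up in different blocks, so they are distinguishable. For instance, the string 'ε' is accepted from only p3.

No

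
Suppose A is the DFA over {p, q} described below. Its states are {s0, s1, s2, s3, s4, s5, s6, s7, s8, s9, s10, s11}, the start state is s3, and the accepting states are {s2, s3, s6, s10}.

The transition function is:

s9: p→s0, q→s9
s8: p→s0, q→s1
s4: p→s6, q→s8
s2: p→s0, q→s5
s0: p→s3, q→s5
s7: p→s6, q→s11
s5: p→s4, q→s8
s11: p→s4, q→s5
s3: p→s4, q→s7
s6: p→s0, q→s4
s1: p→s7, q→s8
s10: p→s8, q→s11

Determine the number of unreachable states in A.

BFS from s3 reaches {s0, s1, s3, s4, s5, s6, s7, s8, s11}; the 3 state(s) s2, s9, s10 are never visited.

3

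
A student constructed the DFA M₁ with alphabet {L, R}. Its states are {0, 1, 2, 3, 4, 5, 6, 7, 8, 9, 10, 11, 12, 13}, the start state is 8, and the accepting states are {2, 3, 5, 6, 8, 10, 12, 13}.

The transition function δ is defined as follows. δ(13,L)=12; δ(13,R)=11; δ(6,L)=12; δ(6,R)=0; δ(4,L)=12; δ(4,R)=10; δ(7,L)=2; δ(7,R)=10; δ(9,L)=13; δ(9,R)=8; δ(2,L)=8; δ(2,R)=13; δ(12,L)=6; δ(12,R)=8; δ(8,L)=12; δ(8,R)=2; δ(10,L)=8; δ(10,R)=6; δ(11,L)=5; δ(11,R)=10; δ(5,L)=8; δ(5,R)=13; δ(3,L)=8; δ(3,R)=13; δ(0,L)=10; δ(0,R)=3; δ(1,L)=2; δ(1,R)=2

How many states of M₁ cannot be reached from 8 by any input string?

4

Starting at 8 and following transitions, the reachable set is {0, 2, 3, 5, 6, 8, 10, 11, 12, 13}. That leaves 1, 4, 7, 9 unreachable — 4 in total.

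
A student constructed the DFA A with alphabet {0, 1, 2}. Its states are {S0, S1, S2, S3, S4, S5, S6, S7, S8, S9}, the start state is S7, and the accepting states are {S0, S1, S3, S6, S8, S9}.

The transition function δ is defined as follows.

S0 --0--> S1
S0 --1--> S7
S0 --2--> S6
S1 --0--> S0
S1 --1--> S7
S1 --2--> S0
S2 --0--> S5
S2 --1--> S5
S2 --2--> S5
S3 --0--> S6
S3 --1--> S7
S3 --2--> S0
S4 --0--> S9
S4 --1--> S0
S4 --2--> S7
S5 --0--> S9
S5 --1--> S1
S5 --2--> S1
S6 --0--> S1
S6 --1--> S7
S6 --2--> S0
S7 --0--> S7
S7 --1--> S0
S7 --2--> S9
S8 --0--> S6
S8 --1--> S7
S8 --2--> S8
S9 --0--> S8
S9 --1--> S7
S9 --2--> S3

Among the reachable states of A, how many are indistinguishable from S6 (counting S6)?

6

Reachable states from the start: {S0,S1,S3,S6,S7,S8,S9}. Unreachable: {S2,S4,S5} — drop them.
Start with accepting vs non-accepting: {S0,S1,S3,S6,S8,S9} | {S7}.
No further refinement is possible. Final partition (2 blocks): {S0,S1,S3,S6,S8,S9} | {S7}.
The equivalence class containing S6 is {S0,S1,S3,S6,S8,S9}, of size 6.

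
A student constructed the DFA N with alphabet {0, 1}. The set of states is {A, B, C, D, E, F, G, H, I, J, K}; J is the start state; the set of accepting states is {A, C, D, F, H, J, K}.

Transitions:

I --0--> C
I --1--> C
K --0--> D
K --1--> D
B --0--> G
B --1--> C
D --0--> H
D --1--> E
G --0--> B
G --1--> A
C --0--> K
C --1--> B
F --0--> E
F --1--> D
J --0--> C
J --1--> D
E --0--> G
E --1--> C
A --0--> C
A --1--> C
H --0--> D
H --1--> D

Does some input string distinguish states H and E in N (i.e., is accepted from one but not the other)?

Reachable states from the start: {A,B,C,D,E,G,H,J,K}. Unreachable: {F,I} — drop them.
P0 = {A,C,D,H,J,K} | {B,E,G}.
Refine {A,C,D,H,J,K} on symbol 1: members go to different blocks, giving {A,H,J,K} and {C,D}.
On input 1, block {B,E,G} splits into {B,E} and {G}.
No further refinement is possible. Final partition (4 blocks): {A,H,J,K} | {B,E} | {C,D} | {G}.
H and E end up in different blocks, so they are distinguishable. For instance, the string 'ε' is accepted from only H.

Yes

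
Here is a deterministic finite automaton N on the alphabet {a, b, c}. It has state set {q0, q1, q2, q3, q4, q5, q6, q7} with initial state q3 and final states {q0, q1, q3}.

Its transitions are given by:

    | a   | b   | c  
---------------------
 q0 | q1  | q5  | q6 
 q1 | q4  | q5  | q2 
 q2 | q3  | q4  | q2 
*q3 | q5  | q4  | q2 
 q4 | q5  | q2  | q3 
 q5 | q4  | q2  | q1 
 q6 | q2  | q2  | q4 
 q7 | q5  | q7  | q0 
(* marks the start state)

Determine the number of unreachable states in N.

Starting at q3 and following transitions, the reachable set is {q1, q2, q3, q4, q5}. That leaves q0, q6, q7 unreachable — 3 in total.

3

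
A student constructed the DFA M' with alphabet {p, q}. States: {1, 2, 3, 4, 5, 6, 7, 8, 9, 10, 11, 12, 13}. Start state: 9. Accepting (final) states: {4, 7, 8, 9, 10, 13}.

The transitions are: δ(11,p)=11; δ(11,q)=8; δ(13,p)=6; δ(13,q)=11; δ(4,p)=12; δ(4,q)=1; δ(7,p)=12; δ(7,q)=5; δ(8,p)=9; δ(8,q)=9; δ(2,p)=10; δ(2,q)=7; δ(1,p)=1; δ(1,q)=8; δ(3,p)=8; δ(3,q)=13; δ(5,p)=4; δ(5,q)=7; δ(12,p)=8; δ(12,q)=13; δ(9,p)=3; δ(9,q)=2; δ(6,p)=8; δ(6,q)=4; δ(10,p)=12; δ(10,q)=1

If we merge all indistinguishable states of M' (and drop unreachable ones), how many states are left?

Initial partition by acceptance: {4,7,8,9,10,13} | {1,2,3,5,6,11,12}.
On input p, block {4,7,8,9,10,13} splits into {4,7,9,10,13} and {8}.
Refine {1,2,3,5,6,11,12} on symbol p: members go to different blocks, giving {3,6,12} and {1,11} and {2,5}.
Split {4,7,9,10,13} by δ(·,q) → {4,10,13} and {7,9}.
The partition is now stable with 6 blocks: {4,10,13} | {3,6,12} | {8} | {1,11} | {2,5} | {7,9}.

6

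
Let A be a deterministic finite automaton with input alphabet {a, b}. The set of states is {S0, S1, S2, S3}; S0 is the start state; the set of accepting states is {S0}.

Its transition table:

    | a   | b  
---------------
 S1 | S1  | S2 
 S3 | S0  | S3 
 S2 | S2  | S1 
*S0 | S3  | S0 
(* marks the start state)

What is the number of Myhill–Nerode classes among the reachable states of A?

2

Reachable states from the start: {S0,S3}. Unreachable: {S1,S2} — drop them.
Start with accepting vs non-accepting: {S0} | {S3}.
No further refinement is possible. Final partition (2 blocks): {S0} | {S3}.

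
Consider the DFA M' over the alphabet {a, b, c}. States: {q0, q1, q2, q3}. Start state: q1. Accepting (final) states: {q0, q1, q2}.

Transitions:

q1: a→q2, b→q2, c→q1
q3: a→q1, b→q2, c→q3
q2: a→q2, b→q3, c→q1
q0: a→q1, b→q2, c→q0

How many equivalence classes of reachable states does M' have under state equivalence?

States {q0} cannot be reached from the start state, so discard them.
Initial partition by acceptance: {q1,q2} | {q3}.
Split {q1,q2} by δ(·,b) → {q1} and {q2}.
No further refinement is possible. Final partition (3 blocks): {q1} | {q3} | {q2}.

3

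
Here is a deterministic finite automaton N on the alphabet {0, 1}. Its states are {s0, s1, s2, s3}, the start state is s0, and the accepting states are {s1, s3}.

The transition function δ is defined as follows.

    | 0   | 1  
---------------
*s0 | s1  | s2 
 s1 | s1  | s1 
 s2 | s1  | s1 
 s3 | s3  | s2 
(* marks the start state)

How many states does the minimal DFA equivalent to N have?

States {s3} cannot be reached from the start state, so discard them.
P0 = {s1} | {s0,s2}.
Refine {s0,s2} on symbol 1: members go to different blocks, giving {s0} and {s2}.
No further refinement is possible. Final partition (3 blocks): {s1} | {s0} | {s2}.

3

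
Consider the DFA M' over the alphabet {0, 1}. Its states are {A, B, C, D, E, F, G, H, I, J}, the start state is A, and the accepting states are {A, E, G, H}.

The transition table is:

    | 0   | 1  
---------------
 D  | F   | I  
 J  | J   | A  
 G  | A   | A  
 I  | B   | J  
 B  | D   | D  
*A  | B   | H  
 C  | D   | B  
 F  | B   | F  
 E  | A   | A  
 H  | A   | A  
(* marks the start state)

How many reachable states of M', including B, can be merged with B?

1

Reachable states from the start: {A,B,D,F,H,I,J}. Unreachable: {C,E,G} — drop them.
Initial partition by acceptance: {A,H} | {B,D,F,I,J}.
On input 0, block {A,H} splits into {A} and {H}.
Split {B,D,F,I,J} by δ(·,1) → {B,D,F,I} and {J}.
Refine {B,D,F,I} on symbol 1: members go to different blocks, giving {B,D,F} and {I}.
On input 1, block {B,D,F} splits into {B,F} and {D}.
Split {B,F} by δ(·,0) → {B} and {F}.
Stable partition: {A} | {B} | {H} | {J} | {I} | {D} | {F} — 7 equivalence classes.
The equivalence class containing B is {B}, of size 1.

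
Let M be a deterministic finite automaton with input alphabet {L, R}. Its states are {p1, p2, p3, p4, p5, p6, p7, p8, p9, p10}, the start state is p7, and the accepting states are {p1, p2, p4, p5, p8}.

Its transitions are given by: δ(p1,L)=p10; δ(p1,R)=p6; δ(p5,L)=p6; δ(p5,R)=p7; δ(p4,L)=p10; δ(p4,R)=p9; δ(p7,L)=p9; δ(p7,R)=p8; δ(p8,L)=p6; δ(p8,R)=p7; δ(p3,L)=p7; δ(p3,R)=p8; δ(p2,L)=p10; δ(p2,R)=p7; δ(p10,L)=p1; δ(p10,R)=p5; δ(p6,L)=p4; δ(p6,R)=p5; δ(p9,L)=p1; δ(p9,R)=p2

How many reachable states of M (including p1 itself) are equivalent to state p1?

2

States {p3} cannot be reached from the start state, so discard them.
Initial partition by acceptance: {p1,p2,p4,p5,p8} | {p6,p7,p9,p10}.
Split {p6,p7,p9,p10} by δ(·,L) → {p6,p9,p10} and {p7}.
On input R, block {p1,p2,p4,p5,p8} splits into {p2,p5,p8} and {p1,p4}.
No further refinement is possible. Final partition (4 blocks): {p2,p5,p8} | {p6,p9,p10} | {p7} | {p1,p4}.
The equivalence class containing p1 is {p1,p4}, of size 2.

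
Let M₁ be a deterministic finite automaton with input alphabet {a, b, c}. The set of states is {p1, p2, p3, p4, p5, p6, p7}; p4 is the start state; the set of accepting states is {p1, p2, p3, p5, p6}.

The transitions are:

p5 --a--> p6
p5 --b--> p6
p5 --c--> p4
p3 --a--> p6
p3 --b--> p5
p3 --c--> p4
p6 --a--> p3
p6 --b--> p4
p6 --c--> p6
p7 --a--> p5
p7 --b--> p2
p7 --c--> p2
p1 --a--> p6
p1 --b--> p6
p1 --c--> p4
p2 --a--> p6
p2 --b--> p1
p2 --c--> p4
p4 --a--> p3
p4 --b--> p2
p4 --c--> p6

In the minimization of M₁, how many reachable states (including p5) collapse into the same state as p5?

2

States {p7} cannot be reached from the start state, so discard them.
Initial partition by acceptance: {p1,p2,p3,p5,p6} | {p4}.
Split {p1,p2,p3,p5,p6} by δ(·,b) → {p1,p2,p3,p5} and {p6}.
On input b, block {p1,p2,p3,p5} splits into {p1,p5} and {p2,p3}.
The partition is now stable with 4 blocks: {p1,p5} | {p4} | {p6} | {p2,p3}.
The equivalence class containing p5 is {p1,p5}, of size 2.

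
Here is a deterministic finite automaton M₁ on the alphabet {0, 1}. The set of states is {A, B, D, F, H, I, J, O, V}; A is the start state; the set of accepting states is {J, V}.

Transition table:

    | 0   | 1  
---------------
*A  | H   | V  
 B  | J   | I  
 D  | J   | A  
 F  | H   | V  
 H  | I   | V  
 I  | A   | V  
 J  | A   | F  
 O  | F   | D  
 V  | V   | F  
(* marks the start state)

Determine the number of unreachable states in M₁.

Starting at A and following transitions, the reachable set is {A, F, H, I, V}. That leaves B, D, J, O unreachable — 4 in total.

4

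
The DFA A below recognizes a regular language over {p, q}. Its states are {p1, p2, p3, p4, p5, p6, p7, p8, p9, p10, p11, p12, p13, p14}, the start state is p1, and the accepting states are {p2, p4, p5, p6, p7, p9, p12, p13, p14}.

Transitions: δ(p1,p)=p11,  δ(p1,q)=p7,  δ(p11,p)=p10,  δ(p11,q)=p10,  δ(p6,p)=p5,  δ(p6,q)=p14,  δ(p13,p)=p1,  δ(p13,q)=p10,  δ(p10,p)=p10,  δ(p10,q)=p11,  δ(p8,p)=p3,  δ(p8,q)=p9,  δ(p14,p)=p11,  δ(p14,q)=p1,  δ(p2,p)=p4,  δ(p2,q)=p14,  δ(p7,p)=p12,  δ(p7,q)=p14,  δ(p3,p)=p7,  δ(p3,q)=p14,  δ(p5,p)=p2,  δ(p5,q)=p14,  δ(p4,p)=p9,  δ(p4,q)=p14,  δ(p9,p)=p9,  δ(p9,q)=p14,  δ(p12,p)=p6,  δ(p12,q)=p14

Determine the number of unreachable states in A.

Starting at p1 and following transitions, the reachable set is {p1, p2, p4, p5, p6, p7, p9, p10, p11, p12, p14}. That leaves p3, p8, p13 unreachable — 3 in total.

3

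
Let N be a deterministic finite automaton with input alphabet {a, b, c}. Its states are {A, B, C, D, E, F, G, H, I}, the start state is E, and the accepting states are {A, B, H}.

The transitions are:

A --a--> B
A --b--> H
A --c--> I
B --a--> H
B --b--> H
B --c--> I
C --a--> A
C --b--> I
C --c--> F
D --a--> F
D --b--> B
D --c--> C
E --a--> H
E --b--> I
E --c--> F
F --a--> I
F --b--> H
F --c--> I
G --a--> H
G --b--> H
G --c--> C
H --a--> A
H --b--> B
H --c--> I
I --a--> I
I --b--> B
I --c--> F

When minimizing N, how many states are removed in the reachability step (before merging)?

3

BFS from E reaches {A, B, E, F, H, I}; the 3 state(s) C, D, G are never visited.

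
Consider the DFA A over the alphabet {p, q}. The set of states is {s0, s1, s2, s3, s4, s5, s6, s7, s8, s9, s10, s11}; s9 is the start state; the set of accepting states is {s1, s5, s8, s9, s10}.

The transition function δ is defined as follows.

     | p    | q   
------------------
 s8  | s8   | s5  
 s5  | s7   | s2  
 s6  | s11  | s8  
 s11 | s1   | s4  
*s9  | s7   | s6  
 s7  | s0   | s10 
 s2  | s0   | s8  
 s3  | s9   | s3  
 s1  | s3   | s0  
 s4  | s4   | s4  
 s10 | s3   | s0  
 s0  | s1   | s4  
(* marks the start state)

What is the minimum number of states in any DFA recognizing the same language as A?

Start with accepting vs non-accepting: {s1,s5,s8,s9,s10} | {s0,s2,s3,s4,s6,s7,s11}.
Split {s1,s5,s8,s9,s10} by δ(·,p) → {s1,s5,s9,s10} and {s8}.
Split {s0,s2,s3,s4,s6,s7,s11} by δ(·,p) → {s2,s4,s6,s7} and {s0,s3,s11}.
Refine {s1,s5,s9,s10} on symbol p: members go to different blocks, giving {s1,s10} and {s5,s9}.
Refine {s2,s4,s6,s7} on symbol p: members go to different blocks, giving {s2,s6,s7} and {s4}.
On input q, block {s2,s6,s7} splits into {s2,s6} and {s7}.
Split {s0,s3,s11} by δ(·,p) → {s0,s11} and {s3}.
The partition is now stable with 8 blocks: {s1,s10} | {s2,s6} | {s8} | {s0,s11} | {s5,s9} | {s4} | {s7} | {s3}.

8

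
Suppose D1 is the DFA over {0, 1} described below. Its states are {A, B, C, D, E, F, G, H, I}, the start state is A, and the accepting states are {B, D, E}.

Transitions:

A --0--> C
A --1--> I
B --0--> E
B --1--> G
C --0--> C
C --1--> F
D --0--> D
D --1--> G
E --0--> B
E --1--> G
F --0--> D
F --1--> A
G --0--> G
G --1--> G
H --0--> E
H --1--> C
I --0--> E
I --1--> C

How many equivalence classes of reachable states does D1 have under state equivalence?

States {H} cannot be reached from the start state, so discard them.
Start with accepting vs non-accepting: {B,D,E} | {A,C,F,G,I}.
Split {A,C,F,G,I} by δ(·,0) → {A,C,G} and {F,I}.
Split {A,C,G} by δ(·,1) → {A,C} and {G}.
The partition is now stable with 4 blocks: {B,D,E} | {A,C} | {F,I} | {G}.

4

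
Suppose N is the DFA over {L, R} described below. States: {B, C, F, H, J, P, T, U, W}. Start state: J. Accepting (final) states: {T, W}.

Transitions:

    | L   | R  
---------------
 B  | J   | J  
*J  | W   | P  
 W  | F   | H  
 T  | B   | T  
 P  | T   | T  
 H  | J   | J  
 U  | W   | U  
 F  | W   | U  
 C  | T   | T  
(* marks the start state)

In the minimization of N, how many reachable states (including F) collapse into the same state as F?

States {C} cannot be reached from the start state, so discard them.
P0 = {T,W} | {B,F,H,J,P,U}.
Split {T,W} by δ(·,R) → {T} and {W}.
Refine {B,F,H,J,P,U} on symbol L: members go to different blocks, giving {F,J,U} and {B,H} and {P}.
Split {F,J,U} by δ(·,R) → {F,U} and {J}.
The partition is now stable with 6 blocks: {T} | {F,U} | {W} | {B,H} | {P} | {J}.
State F belongs to the block {F,U}, which has 2 states.

2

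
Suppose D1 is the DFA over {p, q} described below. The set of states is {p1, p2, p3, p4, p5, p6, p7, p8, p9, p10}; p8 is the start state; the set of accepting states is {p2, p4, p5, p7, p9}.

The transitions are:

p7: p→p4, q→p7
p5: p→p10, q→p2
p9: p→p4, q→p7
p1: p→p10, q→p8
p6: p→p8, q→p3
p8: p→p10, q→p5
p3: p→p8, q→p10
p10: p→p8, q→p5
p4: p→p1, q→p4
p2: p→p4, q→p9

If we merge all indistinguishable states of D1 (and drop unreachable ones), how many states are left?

Reachable states from the start: {p1,p2,p4,p5,p7,p8,p9,p10}. Unreachable: {p3,p6} — drop them.
P0 = {p2,p4,p5,p7,p9} | {p1,p8,p10}.
On input p, block {p2,p4,p5,p7,p9} splits into {p2,p7,p9} and {p4,p5}.
Split {p1,p8,p10} by δ(·,q) → {p8,p10} and {p1}.
On input p, block {p4,p5} splits into {p4} and {p5}.
Stable partition: {p2,p7,p9} | {p8,p10} | {p4} | {p1} | {p5} — 5 equivalence classes.

5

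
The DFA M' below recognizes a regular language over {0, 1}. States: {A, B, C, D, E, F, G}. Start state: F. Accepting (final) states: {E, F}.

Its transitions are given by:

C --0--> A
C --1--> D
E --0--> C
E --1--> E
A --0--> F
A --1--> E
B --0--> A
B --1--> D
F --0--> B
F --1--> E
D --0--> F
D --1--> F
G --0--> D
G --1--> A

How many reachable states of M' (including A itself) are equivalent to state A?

States {G} cannot be reached from the start state, so discard them.
Initial partition by acceptance: {E,F} | {A,B,C,D}.
Refine {A,B,C,D} on symbol 0: members go to different blocks, giving {A,D} and {B,C}.
The partition is now stable with 3 blocks: {E,F} | {A,D} | {B,C}.
State A belongs to the block {A,D}, which has 2 states.

2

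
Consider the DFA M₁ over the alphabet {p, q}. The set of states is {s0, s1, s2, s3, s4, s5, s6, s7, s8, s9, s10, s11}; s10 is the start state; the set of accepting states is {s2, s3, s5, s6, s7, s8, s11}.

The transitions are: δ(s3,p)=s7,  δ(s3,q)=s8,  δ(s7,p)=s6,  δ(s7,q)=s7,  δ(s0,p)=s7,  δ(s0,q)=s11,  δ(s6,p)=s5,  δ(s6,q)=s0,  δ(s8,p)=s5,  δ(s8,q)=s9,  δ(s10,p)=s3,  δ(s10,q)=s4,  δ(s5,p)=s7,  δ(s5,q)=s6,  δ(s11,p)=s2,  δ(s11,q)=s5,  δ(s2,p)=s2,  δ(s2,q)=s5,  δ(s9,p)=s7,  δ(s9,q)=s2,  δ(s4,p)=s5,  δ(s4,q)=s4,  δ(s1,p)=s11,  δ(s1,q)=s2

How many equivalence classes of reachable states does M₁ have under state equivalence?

Reachable states from the start: {s0,s2,s3,s4,s5,s6,s7,s8,s9,s10,s11}. Unreachable: {s1} — drop them.
Start with accepting vs non-accepting: {s2,s3,s5,s6,s7,s8,s11} | {s0,s4,s9,s10}.
Split {s2,s3,s5,s6,s7,s8,s11} by δ(·,q) → {s2,s3,s5,s7,s11} and {s6,s8}.
Split {s2,s3,s5,s7,s11} by δ(·,p) → {s2,s3,s5,s11} and {s7}.
On input p, block {s2,s3,s5,s11} splits into {s2,s11} and {s3,s5}.
Refine {s0,s4,s9,s10} on symbol p: members go to different blocks, giving {s0,s9} and {s4,s10}.
No further refinement is possible. Final partition (6 blocks): {s2,s11} | {s0,s9} | {s6,s8} | {s7} | {s3,s5} | {s4,s10}.

6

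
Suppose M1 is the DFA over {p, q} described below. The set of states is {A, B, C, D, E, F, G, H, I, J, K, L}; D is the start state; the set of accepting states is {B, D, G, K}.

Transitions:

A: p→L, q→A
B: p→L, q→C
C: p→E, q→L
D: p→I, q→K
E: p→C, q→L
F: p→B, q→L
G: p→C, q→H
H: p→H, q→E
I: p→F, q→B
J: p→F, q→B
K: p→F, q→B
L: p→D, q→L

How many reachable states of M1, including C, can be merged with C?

2

States {A,G,H,J} cannot be reached from the start state, so discard them.
Start with accepting vs non-accepting: {B,D,K} | {C,E,F,I,L}.
Refine {B,D,K} on symbol q: members go to different blocks, giving {D,K} and {B}.
Split {D,K} by δ(·,q) → {D} and {K}.
On input p, block {C,E,F,I,L} splits into {C,E,I} and {F} and {L}.
On input p, block {C,E,I} splits into {C,E} and {I}.
The partition is now stable with 7 blocks: {D} | {C,E} | {B} | {K} | {F} | {L} | {I}.
State C belongs to the block {C,E}, which has 2 states.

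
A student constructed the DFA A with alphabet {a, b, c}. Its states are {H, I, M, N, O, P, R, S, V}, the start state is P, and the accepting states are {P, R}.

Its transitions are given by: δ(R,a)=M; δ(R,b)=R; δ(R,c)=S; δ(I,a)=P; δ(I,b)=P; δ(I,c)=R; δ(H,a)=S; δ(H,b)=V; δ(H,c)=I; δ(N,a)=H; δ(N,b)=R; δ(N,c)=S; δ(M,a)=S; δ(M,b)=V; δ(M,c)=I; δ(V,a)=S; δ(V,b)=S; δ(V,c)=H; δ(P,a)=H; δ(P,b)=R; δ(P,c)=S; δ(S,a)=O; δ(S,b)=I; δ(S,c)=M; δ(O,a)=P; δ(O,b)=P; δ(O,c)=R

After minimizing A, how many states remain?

5

States {N} cannot be reached from the start state, so discard them.
Start with accepting vs non-accepting: {P,R} | {H,I,M,O,S,V}.
On input a, block {H,I,M,O,S,V} splits into {H,M,S,V} and {I,O}.
On input a, block {H,M,S,V} splits into {H,M,V} and {S}.
Split {H,M,V} by δ(·,b) → {H,M} and {V}.
Stable partition: {P,R} | {H,M} | {I,O} | {S} | {V} — 5 equivalence classes.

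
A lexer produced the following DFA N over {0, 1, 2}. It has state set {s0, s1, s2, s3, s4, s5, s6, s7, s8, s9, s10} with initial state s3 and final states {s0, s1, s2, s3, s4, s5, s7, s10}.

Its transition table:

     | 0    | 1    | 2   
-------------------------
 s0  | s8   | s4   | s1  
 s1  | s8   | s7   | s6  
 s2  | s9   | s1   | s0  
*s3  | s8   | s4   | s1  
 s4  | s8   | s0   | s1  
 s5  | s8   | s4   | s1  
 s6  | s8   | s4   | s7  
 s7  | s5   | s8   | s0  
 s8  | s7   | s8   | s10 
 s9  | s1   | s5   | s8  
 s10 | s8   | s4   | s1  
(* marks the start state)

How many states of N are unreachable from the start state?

No path from s3 leads to s2, s9; the other 9 states are all reachable.

2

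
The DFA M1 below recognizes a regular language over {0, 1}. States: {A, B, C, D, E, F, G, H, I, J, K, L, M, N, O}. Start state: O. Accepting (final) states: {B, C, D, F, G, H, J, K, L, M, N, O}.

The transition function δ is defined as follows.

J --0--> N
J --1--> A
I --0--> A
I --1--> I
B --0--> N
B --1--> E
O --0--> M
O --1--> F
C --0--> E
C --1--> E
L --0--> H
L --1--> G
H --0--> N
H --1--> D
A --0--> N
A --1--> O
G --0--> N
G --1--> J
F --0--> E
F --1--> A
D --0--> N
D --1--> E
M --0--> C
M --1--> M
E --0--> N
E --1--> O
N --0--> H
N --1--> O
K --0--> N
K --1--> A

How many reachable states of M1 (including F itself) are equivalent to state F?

2

First remove the unreachable states {B,G,I,J,K,L}; 9 states remain.
Initial partition by acceptance: {C,D,F,H,M,N,O} | {A,E}.
Refine {C,D,F,H,M,N,O} on symbol 0: members go to different blocks, giving {D,H,M,N,O} and {C,F}.
Refine {D,H,M,N,O} on symbol 0: members go to different blocks, giving {D,H,N,O} and {M}.
Split {D,H,N,O} by δ(·,0) → {D,H,N} and {O}.
On input 1, block {D,H,N} splits into {D} and {H} and {N}.
The partition is now stable with 7 blocks: {D} | {A,E} | {C,F} | {M} | {O} | {H} | {N}.
State F belongs to the block {C,F}, which has 2 states.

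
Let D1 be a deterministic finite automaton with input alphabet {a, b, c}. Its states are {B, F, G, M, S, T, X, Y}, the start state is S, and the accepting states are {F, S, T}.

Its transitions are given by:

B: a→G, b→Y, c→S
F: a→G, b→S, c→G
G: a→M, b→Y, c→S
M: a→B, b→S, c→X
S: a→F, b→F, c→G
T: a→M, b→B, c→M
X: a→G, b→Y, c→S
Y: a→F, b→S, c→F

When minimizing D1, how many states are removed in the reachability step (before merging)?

Starting at S and following transitions, the reachable set is {B, F, G, M, S, X, Y}. That leaves T unreachable — 1 in total.

1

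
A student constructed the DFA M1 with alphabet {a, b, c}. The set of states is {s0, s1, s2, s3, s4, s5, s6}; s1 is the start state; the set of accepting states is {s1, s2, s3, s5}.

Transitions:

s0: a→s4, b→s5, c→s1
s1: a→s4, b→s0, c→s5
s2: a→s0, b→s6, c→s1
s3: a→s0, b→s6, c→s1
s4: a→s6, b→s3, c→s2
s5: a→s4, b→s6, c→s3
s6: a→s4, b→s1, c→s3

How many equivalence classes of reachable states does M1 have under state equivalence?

Start with accepting vs non-accepting: {s1,s2,s3,s5} | {s0,s4,s6}.
The partition is now stable with 2 blocks: {s1,s2,s3,s5} | {s0,s4,s6}.

2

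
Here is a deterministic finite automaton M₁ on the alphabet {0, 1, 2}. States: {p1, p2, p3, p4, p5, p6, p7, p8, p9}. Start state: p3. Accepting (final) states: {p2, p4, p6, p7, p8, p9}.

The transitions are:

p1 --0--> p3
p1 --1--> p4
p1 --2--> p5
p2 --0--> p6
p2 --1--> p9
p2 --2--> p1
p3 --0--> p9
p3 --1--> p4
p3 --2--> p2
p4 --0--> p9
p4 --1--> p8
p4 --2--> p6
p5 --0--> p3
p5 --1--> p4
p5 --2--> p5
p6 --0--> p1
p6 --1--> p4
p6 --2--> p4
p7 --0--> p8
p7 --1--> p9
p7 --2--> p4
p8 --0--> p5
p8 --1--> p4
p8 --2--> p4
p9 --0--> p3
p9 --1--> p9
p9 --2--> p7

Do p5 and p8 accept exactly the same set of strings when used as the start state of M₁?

No

Start with accepting vs non-accepting: {p2,p4,p6,p7,p8,p9} | {p1,p3,p5}.
Split {p2,p4,p6,p7,p8,p9} by δ(·,0) → {p2,p4,p7} and {p6,p8,p9}.
Refine {p2,p4,p7} on symbol 2: members go to different blocks, giving {p2} and {p4} and {p7}.
Refine {p1,p3,p5} on symbol 0: members go to different blocks, giving {p1,p5} and {p3}.
On input 0, block {p6,p8,p9} splits into {p6,p8} and {p9}.
Stable partition: {p2} | {p1,p5} | {p6,p8} | {p4} | {p7} | {p3} | {p9} — 7 equivalence classes.
p5 and p8 end up in different blocks, so they are distinguishable. For instance, the string 'ε' is accepted from only p8.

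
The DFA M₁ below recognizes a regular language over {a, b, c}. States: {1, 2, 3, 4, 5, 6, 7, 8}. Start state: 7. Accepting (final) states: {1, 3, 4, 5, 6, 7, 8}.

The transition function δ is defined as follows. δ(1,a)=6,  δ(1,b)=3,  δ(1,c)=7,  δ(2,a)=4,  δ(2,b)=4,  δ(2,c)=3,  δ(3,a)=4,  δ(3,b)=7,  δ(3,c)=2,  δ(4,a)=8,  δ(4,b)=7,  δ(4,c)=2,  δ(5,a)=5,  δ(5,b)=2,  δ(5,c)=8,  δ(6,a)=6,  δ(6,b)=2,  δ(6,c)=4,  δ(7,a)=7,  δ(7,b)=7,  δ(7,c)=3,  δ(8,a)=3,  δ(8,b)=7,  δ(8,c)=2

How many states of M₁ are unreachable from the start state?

No path from 7 leads to 1, 5, 6; the other 5 states are all reachable.

3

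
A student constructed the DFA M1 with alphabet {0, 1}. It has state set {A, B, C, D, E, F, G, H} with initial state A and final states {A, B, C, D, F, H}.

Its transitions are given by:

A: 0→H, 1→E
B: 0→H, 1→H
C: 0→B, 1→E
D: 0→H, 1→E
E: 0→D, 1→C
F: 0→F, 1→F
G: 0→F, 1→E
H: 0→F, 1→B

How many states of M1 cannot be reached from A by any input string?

No path from A leads to G; the other 7 states are all reachable.

1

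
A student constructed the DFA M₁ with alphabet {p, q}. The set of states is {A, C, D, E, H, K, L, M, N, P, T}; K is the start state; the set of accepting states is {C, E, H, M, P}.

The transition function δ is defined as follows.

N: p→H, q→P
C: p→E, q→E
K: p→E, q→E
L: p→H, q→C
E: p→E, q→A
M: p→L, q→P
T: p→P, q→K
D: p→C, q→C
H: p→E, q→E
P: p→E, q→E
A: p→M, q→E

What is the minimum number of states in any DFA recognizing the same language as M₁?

Reachable states from the start: {A,C,E,H,K,L,M,P}. Unreachable: {D,N,T} — drop them.
Start with accepting vs non-accepting: {C,E,H,M,P} | {A,K,L}.
Refine {C,E,H,M,P} on symbol p: members go to different blocks, giving {C,E,H,P} and {M}.
Refine {C,E,H,P} on symbol q: members go to different blocks, giving {C,H,P} and {E}.
Split {A,K,L} by δ(·,p) → {K} and {L} and {A}.
The partition is now stable with 6 blocks: {C,H,P} | {K} | {M} | {E} | {L} | {A}.

6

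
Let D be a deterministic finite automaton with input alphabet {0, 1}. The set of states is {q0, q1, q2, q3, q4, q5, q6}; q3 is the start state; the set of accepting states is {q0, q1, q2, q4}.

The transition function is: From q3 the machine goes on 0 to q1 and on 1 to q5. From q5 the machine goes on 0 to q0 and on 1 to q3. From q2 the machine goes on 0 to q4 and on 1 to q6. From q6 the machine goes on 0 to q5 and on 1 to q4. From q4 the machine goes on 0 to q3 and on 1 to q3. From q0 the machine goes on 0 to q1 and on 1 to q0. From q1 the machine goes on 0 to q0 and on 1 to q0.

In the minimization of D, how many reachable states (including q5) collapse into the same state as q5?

First remove the unreachable states {q2,q4,q6}; 4 states remain.
Start with accepting vs non-accepting: {q0,q1} | {q3,q5}.
No further refinement is possible. Final partition (2 blocks): {q0,q1} | {q3,q5}.
State q5 belongs to the block {q3,q5}, which has 2 states.

2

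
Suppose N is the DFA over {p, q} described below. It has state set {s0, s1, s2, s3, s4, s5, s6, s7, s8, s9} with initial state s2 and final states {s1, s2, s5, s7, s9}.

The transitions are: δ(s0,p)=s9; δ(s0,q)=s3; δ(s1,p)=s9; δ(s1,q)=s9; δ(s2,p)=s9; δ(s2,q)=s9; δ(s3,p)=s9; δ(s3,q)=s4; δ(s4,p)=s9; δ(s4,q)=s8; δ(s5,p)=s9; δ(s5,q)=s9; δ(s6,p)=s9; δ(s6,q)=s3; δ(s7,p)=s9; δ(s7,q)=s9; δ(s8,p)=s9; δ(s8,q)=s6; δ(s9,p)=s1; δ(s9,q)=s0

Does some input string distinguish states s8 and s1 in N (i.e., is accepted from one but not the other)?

States {s5,s7} cannot be reached from the start state, so discard them.
P0 = {s1,s2,s9} | {s0,s3,s4,s6,s8}.
On input q, block {s1,s2,s9} splits into {s1,s2} and {s9}.
No further refinement is possible. Final partition (3 blocks): {s1,s2} | {s0,s3,s4,s6,s8} | {s9}.
s8 and s1 end up in different blocks, so they are distinguishable. For instance, the string 'ε' is accepted from only s1.

Yes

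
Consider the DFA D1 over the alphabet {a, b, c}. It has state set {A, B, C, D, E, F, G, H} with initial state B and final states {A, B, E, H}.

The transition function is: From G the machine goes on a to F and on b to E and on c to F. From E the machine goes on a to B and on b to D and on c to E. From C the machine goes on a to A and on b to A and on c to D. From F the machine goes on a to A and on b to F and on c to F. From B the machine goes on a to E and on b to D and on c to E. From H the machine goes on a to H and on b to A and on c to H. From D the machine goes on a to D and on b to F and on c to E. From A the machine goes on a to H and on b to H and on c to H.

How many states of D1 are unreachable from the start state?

2

Starting at B and following transitions, the reachable set is {A, B, D, E, F, H}. That leaves C, G unreachable — 2 in total.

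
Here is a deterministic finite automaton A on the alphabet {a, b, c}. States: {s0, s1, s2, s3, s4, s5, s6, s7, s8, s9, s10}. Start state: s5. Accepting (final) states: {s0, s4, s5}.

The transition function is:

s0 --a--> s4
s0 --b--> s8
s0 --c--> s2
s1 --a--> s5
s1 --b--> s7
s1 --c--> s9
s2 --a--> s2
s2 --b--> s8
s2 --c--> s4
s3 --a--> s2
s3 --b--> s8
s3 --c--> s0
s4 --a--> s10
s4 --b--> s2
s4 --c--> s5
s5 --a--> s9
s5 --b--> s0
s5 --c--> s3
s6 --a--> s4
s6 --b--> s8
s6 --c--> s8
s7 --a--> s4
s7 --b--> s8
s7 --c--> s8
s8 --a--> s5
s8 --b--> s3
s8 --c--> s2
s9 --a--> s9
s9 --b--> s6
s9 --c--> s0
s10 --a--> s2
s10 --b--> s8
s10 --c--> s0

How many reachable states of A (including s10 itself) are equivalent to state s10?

2

First remove the unreachable states {s1,s7}; 9 states remain.
P0 = {s0,s4,s5} | {s2,s3,s6,s8,s9,s10}.
Refine {s0,s4,s5} on symbol a: members go to different blocks, giving {s4,s5} and {s0}.
Refine {s4,s5} on symbol b: members go to different blocks, giving {s4} and {s5}.
Refine {s2,s3,s6,s8,s9,s10} on symbol a: members go to different blocks, giving {s2,s3,s9,s10} and {s6} and {s8}.
Refine {s2,s3,s9,s10} on symbol b: members go to different blocks, giving {s2,s3,s10} and {s9}.
Split {s2,s3,s10} by δ(·,c) → {s3,s10} and {s2}.
Stable partition: {s4} | {s3,s10} | {s0} | {s5} | {s6} | {s8} | {s9} | {s2} — 8 equivalence classes.
The equivalence class containing s10 is {s3,s10}, of size 2.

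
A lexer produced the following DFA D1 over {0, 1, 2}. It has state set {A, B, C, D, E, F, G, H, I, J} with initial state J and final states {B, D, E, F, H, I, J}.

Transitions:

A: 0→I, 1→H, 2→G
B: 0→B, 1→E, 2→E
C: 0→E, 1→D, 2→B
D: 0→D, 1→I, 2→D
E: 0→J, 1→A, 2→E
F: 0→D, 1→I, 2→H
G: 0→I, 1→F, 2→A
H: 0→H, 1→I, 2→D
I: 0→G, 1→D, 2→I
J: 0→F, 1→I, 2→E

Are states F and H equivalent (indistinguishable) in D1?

First remove the unreachable states {B,C}; 8 states remain.
P0 = {D,E,F,H,I,J} | {A,G}.
On input 0, block {D,E,F,H,I,J} splits into {D,E,F,H,J} and {I}.
Split {D,E,F,H,J} by δ(·,1) → {D,F,H,J} and {E}.
Split {D,F,H,J} by δ(·,2) → {D,F,H} and {J}.
No further refinement is possible. Final partition (5 blocks): {D,F,H} | {A,G} | {I} | {E} | {J}.
F and H lie in the same block of the stable partition, so they are equivalent — no string distinguishes them.

Yes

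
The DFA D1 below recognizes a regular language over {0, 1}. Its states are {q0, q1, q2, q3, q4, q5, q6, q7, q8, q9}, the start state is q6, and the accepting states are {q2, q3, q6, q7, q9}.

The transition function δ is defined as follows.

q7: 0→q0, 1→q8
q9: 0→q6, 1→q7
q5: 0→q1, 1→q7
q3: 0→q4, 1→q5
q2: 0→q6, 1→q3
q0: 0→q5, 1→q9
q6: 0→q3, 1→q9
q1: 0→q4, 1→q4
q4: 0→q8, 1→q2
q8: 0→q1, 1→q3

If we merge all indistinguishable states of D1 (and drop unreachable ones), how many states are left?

Every state is reachable, so we keep all 10.
Start with accepting vs non-accepting: {q2,q3,q6,q7,q9} | {q0,q1,q4,q5,q8}.
On input 0, block {q2,q3,q6,q7,q9} splits into {q2,q6,q9} and {q3,q7}.
On input 0, block {q2,q6,q9} splits into {q2,q9} and {q6}.
Refine {q0,q1,q4,q5,q8} on symbol 1: members go to different blocks, giving {q0,q4} and {q5,q8} and {q1}.
The partition is now stable with 6 blocks: {q2,q9} | {q0,q4} | {q3,q7} | {q6} | {q5,q8} | {q1}.

6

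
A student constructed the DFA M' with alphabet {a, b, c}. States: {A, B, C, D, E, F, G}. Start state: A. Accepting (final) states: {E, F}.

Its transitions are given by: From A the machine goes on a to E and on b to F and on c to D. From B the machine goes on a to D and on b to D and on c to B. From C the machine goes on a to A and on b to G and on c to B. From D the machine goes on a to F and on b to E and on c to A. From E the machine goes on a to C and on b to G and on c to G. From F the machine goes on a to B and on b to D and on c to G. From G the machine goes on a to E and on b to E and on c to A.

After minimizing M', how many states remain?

Every state is reachable, so we keep all 7.
Start with accepting vs non-accepting: {E,F} | {A,B,C,D,G}.
Refine {A,B,C,D,G} on symbol a: members go to different blocks, giving {A,D,G} and {B,C}.
The partition is now stable with 3 blocks: {E,F} | {A,D,G} | {B,C}.

3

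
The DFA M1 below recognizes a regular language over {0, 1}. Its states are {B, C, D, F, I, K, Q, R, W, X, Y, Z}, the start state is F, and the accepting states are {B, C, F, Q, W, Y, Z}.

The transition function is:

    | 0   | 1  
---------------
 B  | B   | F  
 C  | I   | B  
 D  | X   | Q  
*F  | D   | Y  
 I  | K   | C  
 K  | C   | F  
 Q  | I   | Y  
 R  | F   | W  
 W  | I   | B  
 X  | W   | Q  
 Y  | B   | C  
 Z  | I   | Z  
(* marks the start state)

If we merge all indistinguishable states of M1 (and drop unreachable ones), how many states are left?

4

Reachable states from the start: {B,C,D,F,I,K,Q,W,X,Y}. Unreachable: {R,Z} — drop them.
Initial partition by acceptance: {B,C,F,Q,W,Y} | {D,I,K,X}.
On input 0, block {B,C,F,Q,W,Y} splits into {C,F,Q,W} and {B,Y}.
Split {D,I,K,X} by δ(·,0) → {D,I} and {K,X}.
Stable partition: {C,F,Q,W} | {D,I} | {B,Y} | {K,X} — 4 equivalence classes.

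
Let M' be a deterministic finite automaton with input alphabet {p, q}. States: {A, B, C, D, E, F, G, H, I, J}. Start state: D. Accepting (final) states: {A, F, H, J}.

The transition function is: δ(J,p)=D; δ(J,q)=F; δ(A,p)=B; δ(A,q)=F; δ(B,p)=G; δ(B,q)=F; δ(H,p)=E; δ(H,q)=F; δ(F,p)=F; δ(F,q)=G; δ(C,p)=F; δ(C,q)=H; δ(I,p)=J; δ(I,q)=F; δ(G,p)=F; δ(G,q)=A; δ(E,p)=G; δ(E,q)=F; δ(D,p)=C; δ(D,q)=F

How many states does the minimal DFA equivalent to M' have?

First remove the unreachable states {I,J}; 8 states remain.
Initial partition by acceptance: {A,F,H} | {B,C,D,E,G}.
Split {A,F,H} by δ(·,p) → {A,H} and {F}.
Split {B,C,D,E,G} by δ(·,p) → {B,D,E} and {C,G}.
No further refinement is possible. Final partition (4 blocks): {A,H} | {B,D,E} | {F} | {C,G}.

4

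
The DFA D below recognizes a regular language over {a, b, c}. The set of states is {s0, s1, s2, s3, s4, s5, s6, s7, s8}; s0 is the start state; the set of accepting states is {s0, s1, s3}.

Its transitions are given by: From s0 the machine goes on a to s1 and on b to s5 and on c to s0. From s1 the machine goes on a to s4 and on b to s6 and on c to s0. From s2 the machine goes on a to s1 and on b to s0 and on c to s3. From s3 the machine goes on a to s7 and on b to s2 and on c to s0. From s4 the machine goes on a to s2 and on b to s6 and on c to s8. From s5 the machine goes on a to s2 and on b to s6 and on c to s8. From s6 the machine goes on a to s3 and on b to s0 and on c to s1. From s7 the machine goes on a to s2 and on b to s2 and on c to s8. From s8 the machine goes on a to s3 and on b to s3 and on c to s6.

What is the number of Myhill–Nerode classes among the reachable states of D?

Start with accepting vs non-accepting: {s0,s1,s3} | {s2,s4,s5,s6,s7,s8}.
On input a, block {s0,s1,s3} splits into {s1,s3} and {s0}.
Refine {s2,s4,s5,s6,s7,s8} on symbol a: members go to different blocks, giving {s2,s6,s8} and {s4,s5,s7}.
On input b, block {s2,s6,s8} splits into {s2,s6} and {s8}.
The partition is now stable with 5 blocks: {s1,s3} | {s2,s6} | {s0} | {s4,s5,s7} | {s8}.

5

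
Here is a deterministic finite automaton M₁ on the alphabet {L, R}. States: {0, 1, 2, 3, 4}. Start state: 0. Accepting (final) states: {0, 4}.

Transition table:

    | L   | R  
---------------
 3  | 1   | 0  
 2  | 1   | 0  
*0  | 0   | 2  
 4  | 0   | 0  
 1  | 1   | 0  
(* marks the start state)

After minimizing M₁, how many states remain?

2

Reachable states from the start: {0,1,2}. Unreachable: {3,4} — drop them.
Start with accepting vs non-accepting: {0} | {1,2}.
The partition is now stable with 2 blocks: {0} | {1,2}.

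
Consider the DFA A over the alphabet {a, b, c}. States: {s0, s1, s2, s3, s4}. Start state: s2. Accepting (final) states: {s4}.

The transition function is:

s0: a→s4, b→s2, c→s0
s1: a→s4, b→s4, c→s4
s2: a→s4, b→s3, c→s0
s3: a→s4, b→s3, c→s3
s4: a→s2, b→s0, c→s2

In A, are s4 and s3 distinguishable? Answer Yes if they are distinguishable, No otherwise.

Yes

First remove the unreachable states {s1}; 4 states remain.
Start with accepting vs non-accepting: {s4} | {s0,s2,s3}.
Stable partition: {s4} | {s0,s2,s3} — 2 equivalence classes.
s4 and s3 end up in different blocks, so they are distinguishable. For instance, the string 'ε' is accepted from only s4.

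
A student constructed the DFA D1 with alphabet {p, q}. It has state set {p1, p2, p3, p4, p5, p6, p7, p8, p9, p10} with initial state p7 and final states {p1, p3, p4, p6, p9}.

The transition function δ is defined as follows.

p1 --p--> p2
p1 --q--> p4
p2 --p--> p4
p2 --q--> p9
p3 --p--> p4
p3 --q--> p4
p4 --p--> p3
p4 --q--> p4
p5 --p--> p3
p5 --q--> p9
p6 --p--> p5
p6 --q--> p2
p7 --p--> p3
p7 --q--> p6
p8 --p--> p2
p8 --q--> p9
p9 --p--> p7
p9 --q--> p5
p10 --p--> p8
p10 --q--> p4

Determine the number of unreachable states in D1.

3

Starting at p7 and following transitions, the reachable set is {p2, p3, p4, p5, p6, p7, p9}. That leaves p1, p8, p10 unreachable — 3 in total.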